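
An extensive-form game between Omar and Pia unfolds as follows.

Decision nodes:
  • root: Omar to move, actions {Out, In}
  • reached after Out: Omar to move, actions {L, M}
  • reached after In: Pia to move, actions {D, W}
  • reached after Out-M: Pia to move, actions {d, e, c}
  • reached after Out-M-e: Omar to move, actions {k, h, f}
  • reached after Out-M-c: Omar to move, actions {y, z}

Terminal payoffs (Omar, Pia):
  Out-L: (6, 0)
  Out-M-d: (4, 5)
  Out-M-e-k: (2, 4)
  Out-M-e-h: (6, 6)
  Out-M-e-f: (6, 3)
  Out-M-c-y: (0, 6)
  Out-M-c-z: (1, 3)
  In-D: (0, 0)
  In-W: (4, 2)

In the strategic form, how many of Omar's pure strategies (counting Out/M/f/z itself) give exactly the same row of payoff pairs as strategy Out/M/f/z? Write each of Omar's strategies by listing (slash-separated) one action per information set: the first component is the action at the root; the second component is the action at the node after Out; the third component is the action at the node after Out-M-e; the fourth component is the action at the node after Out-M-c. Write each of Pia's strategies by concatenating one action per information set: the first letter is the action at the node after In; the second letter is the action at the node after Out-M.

Row for Out/M/f/z (columns Dd, De, Dc, Wd, We, Wc): (4,5) (6,3) (1,3) (4,5) (6,3) (1,3).
Every one of Omar's information sets is on the play path for some reply by Pia when Omar follows Out/M/f/z.
Changing the action at any of them therefore changes at least one column, so only Out/M/f/z itself gives this row.

1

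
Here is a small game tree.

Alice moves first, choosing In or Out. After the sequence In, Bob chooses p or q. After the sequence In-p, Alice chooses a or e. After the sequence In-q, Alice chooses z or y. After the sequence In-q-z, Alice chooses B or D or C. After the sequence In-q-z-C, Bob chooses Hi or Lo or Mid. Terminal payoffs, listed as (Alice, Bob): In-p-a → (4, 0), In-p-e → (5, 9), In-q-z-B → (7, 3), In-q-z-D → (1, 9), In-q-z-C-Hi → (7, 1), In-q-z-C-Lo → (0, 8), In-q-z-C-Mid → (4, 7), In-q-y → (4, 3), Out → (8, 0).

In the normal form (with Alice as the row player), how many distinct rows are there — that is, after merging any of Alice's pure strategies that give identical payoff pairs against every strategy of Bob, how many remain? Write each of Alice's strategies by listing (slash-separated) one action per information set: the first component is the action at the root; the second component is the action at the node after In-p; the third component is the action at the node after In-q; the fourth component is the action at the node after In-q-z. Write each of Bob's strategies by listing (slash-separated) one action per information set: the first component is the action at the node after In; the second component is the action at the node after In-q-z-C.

Alice has 24 pure strategies: In/a/z/B, In/a/z/D, In/a/z/C, In/a/y/B, In/a/y/D, In/a/y/C, In/e/z/B, In/e/z/D, In/e/z/C, In/e/y/B, In/e/y/D, In/e/y/C, Out/a/z/B, Out/a/z/D, Out/a/z/C, Out/a/y/B, Out/a/y/D, Out/a/y/C, Out/e/z/B, Out/e/z/D, Out/e/z/C, Out/e/y/B, Out/e/y/D, Out/e/y/C. Columns: p/Hi, p/Lo, p/Mid, q/Hi, q/Lo, q/Mid.
{In/a/z/B} → row (4,0) (4,0) (4,0) (7,3) (7,3) (7,3)
{In/a/z/D} → row (4,0) (4,0) (4,0) (1,9) (1,9) (1,9)
{In/a/z/C} → row (4,0) (4,0) (4,0) (7,1) (0,8) (4,7)
{In/a/y/B, In/a/y/D, In/a/y/C} → row (4,0) (4,0) (4,0) (4,3) (4,3) (4,3)
{In/e/z/B} → row (5,9) (5,9) (5,9) (7,3) (7,3) (7,3)
{In/e/z/D} → row (5,9) (5,9) (5,9) (1,9) (1,9) (1,9)
{In/e/z/C} → row (5,9) (5,9) (5,9) (7,1) (0,8) (4,7)
{In/e/y/B, In/e/y/D, In/e/y/C} → row (5,9) (5,9) (5,9) (4,3) (4,3) (4,3)
{Out/a/z/B, Out/a/z/D, Out/a/z/C, Out/a/y/B, Out/a/y/D, Out/a/y/C, Out/e/z/B, Out/e/z/D, Out/e/z/C, Out/e/y/B, Out/e/y/D, Out/e/y/C} → row (8,0) (8,0) (8,0) (8,0) (8,0) (8,0)
That's 9 distinct rows out of 24 strategies.

9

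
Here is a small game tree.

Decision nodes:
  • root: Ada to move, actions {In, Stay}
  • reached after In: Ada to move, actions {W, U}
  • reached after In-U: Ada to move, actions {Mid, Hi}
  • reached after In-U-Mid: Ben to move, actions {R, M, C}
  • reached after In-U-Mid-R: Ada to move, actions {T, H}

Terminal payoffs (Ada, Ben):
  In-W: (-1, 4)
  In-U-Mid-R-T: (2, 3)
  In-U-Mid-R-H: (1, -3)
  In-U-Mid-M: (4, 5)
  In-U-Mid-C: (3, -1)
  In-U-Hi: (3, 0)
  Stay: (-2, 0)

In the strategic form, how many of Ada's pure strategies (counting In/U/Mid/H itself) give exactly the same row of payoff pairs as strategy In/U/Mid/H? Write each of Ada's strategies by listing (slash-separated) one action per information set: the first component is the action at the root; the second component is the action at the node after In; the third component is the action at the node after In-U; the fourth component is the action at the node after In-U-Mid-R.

Row for In/U/Mid/H (columns R, M, C): (1,-3) (4,5) (3,-1).
Every one of Ada's information sets is on the play path for some reply by Ben when Ada follows In/U/Mid/H.
Changing the action at any of them therefore changes at least one column, so only In/U/Mid/H itself gives this row.

1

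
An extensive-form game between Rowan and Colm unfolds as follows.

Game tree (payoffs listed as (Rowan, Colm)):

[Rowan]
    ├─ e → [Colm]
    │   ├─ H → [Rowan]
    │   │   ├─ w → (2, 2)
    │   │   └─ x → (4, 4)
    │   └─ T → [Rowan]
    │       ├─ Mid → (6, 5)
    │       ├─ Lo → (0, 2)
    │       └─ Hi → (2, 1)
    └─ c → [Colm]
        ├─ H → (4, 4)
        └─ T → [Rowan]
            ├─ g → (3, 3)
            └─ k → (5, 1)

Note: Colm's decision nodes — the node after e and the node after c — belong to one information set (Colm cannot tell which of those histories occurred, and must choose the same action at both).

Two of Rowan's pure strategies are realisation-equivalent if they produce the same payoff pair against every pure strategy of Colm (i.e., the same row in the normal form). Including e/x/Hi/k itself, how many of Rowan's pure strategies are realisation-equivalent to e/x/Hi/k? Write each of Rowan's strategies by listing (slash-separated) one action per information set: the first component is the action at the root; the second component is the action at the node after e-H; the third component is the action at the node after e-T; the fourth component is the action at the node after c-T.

2

Row for e/x/Hi/k (columns H, T): (4,4) (2,1).
Under e/x/Hi/k, Rowan's choice at the node after c-T can never be reached regardless of what Colm does, so varying those choices leaves every outcome unchanged.
Holding the reachable choices fixed and varying the unreachable one freely already gives 2 equivalent strategies.
No other strategy reproduces this row, so those 2 are the full class: e/x/Hi/g, e/x/Hi/k.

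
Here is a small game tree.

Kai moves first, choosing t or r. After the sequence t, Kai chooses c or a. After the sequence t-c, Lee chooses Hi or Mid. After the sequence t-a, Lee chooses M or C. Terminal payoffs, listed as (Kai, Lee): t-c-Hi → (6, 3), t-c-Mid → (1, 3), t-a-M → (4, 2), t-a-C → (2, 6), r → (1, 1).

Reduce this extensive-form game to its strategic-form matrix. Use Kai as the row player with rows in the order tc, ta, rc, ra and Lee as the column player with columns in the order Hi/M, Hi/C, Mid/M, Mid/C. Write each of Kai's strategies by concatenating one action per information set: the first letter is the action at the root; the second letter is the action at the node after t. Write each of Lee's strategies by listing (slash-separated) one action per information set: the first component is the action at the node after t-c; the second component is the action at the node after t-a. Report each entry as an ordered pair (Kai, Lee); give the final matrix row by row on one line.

tc: (6,3) (6,3) (1,3) (1,3) | ta: (4,2) (2,6) (4,2) (2,6) | rc: (1,1) (1,1) (1,1) (1,1) | ra: (1,1) (1,1) (1,1) (1,1)

Row tc: Hi/M→(6,3), Hi/C→(6,3), Mid/M→(1,3), Mid/C→(1,3)
Row ta: Hi/M→(4,2), Hi/C→(2,6), Mid/M→(4,2), Mid/C→(2,6)
Row rc: Hi/M→(1,1), Hi/C→(1,1), Mid/M→(1,1), Mid/C→(1,1)
Row ra: Hi/M→(1,1), Hi/C→(1,1), Mid/M→(1,1), Mid/C→(1,1)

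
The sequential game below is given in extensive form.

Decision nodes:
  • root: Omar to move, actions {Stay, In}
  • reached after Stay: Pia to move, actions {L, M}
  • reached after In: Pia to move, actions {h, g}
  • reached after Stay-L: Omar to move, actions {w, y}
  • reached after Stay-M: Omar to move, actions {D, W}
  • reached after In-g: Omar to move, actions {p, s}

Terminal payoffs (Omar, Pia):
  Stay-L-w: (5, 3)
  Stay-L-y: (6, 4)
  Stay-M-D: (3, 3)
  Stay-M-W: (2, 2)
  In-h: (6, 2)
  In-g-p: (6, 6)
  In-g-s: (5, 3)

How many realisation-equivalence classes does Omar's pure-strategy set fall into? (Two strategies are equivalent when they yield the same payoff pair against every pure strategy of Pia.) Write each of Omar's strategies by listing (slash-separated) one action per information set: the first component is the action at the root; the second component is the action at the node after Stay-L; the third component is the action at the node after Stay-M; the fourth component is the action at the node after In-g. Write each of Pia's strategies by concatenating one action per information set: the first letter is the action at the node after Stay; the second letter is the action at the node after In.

6

Omar has 16 pure strategies: Stay/w/D/p, Stay/w/D/s, Stay/w/W/p, Stay/w/W/s, Stay/y/D/p, Stay/y/D/s, Stay/y/W/p, Stay/y/W/s, In/w/D/p, In/w/D/s, In/w/W/p, In/w/W/s, In/y/D/p, In/y/D/s, In/y/W/p, In/y/W/s. Columns: Lh, Lg, Mh, Mg.
{Stay/w/D/p, Stay/w/D/s} → row (5,3) (5,3) (3,3) (3,3)
{Stay/w/W/p, Stay/w/W/s} → row (5,3) (5,3) (2,2) (2,2)
{Stay/y/D/p, Stay/y/D/s} → row (6,4) (6,4) (3,3) (3,3)
{Stay/y/W/p, Stay/y/W/s} → row (6,4) (6,4) (2,2) (2,2)
{In/w/D/p, In/w/W/p, In/y/D/p, In/y/W/p} → row (6,2) (6,6) (6,2) (6,6)
{In/w/D/s, In/w/W/s, In/y/D/s, In/y/W/s} → row (6,2) (5,3) (6,2) (5,3)
That's 6 distinct rows out of 16 strategies.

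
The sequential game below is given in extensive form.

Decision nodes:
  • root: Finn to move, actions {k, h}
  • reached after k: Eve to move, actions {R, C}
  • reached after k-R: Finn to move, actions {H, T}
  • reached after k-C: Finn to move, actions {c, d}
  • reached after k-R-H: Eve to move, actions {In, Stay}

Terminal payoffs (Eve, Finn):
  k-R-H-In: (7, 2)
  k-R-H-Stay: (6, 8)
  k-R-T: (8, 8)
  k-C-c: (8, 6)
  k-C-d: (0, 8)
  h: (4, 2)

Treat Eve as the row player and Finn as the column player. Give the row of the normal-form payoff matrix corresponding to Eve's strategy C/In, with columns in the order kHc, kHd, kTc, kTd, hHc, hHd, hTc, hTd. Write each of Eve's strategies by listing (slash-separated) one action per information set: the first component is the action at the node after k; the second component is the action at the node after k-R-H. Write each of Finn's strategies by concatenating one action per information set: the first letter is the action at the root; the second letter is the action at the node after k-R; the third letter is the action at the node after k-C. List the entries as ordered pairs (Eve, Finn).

vs kHc: Finn plays k → Eve plays C at [k] → Finn plays c at [k-C] → (8, 6)
vs kHd: Finn plays k → Eve plays C at [k] → Finn plays d at [k-C] → (0, 8)
vs kTc: Finn plays k → Eve plays C at [k] → Finn plays c at [k-C] → (8, 6)
vs kTd: Finn plays k → Eve plays C at [k] → Finn plays d at [k-C] → (0, 8)
vs hHc: Finn plays h → (4, 2)
vs hHd: Finn plays h → (4, 2)
vs hTc: Finn plays h → (4, 2)
vs hTd: Finn plays h → (4, 2)

(8,6) (0,8) (8,6) (0,8) (4,2) (4,2) (4,2) (4,2)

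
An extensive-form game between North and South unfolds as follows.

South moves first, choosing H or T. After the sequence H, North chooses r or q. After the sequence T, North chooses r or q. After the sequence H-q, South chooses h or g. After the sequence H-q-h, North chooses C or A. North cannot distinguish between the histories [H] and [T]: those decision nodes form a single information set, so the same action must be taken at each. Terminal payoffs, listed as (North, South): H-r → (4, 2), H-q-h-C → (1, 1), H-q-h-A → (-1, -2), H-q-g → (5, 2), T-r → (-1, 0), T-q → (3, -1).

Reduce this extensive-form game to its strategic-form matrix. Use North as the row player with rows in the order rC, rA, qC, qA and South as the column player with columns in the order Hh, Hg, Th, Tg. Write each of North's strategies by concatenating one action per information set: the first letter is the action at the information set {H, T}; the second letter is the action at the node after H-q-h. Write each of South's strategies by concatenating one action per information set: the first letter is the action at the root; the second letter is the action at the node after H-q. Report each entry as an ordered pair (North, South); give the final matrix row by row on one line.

Row rC: Hh→(4,2), Hg→(4,2), Th→(-1,0), Tg→(-1,0)
Row rA: Hh→(4,2), Hg→(4,2), Th→(-1,0), Tg→(-1,0)
Row qC: Hh→(1,1), Hg→(5,2), Th→(3,-1), Tg→(3,-1)
Row qA: Hh→(-1,-2), Hg→(5,2), Th→(3,-1), Tg→(3,-1)

rC: (4,2) (4,2) (-1,0) (-1,0) | rA: (4,2) (4,2) (-1,0) (-1,0) | qC: (1,1) (5,2) (3,-1) (3,-1) | qA: (-1,-2) (5,2) (3,-1) (3,-1)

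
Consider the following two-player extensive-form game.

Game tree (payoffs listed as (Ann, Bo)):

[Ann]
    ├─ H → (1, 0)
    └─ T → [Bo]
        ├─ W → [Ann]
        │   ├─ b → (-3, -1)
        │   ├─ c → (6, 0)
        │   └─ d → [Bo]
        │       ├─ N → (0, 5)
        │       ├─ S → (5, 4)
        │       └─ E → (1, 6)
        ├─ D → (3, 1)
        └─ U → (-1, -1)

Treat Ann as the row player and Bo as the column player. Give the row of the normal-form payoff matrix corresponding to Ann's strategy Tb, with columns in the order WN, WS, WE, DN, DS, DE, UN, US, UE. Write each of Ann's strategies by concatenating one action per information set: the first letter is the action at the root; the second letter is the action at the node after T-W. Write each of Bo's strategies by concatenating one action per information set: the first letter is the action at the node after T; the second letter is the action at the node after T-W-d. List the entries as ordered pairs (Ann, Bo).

(-3,-1) (-3,-1) (-3,-1) (3,1) (3,1) (3,1) (-1,-1) (-1,-1) (-1,-1)

vs WN: Ann plays T → Bo plays W at [T] → Ann plays b at [T-W] → (-3, -1)
vs WS: Ann plays T → Bo plays W at [T] → Ann plays b at [T-W] → (-3, -1)
vs WE: Ann plays T → Bo plays W at [T] → Ann plays b at [T-W] → (-3, -1)
vs DN: Ann plays T → Bo plays D at [T] → (3, 1)
vs DS: Ann plays T → Bo plays D at [T] → (3, 1)
vs DE: Ann plays T → Bo plays D at [T] → (3, 1)
vs UN: Ann plays T → Bo plays U at [T] → (-1, -1)
vs US: Ann plays T → Bo plays U at [T] → (-1, -1)
vs UE: Ann plays T → Bo plays U at [T] → (-1, -1)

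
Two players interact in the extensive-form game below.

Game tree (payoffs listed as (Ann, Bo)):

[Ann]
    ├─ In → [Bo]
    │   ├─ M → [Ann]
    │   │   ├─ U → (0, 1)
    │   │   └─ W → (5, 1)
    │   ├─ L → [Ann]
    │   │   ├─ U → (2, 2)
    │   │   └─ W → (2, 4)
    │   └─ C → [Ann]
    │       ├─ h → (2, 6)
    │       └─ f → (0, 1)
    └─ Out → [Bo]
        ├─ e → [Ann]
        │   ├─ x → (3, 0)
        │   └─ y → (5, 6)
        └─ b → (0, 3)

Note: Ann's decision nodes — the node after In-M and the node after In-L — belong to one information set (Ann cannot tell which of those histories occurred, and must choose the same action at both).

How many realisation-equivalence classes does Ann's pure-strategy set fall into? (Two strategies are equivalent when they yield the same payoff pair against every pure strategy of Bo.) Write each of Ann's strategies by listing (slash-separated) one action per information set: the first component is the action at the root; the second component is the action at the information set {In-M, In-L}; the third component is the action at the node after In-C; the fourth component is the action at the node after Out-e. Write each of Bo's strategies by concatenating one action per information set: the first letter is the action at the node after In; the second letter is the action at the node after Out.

6

Ann has 16 pure strategies: In/U/h/x, In/U/h/y, In/U/f/x, In/U/f/y, In/W/h/x, In/W/h/y, In/W/f/x, In/W/f/y, Out/U/h/x, Out/U/h/y, Out/U/f/x, Out/U/f/y, Out/W/h/x, Out/W/h/y, Out/W/f/x, Out/W/f/y. Columns: Me, Mb, Le, Lb, Ce, Cb.
{In/U/h/x, In/U/h/y} → row (0,1) (0,1) (2,2) (2,2) (2,6) (2,6)
{In/U/f/x, In/U/f/y} → row (0,1) (0,1) (2,2) (2,2) (0,1) (0,1)
{In/W/h/x, In/W/h/y} → row (5,1) (5,1) (2,4) (2,4) (2,6) (2,6)
{In/W/f/x, In/W/f/y} → row (5,1) (5,1) (2,4) (2,4) (0,1) (0,1)
{Out/U/h/x, Out/U/f/x, Out/W/h/x, Out/W/f/x} → row (3,0) (0,3) (3,0) (0,3) (3,0) (0,3)
{Out/U/h/y, Out/U/f/y, Out/W/h/y, Out/W/f/y} → row (5,6) (0,3) (5,6) (0,3) (5,6) (0,3)
That's 6 distinct rows out of 16 strategies.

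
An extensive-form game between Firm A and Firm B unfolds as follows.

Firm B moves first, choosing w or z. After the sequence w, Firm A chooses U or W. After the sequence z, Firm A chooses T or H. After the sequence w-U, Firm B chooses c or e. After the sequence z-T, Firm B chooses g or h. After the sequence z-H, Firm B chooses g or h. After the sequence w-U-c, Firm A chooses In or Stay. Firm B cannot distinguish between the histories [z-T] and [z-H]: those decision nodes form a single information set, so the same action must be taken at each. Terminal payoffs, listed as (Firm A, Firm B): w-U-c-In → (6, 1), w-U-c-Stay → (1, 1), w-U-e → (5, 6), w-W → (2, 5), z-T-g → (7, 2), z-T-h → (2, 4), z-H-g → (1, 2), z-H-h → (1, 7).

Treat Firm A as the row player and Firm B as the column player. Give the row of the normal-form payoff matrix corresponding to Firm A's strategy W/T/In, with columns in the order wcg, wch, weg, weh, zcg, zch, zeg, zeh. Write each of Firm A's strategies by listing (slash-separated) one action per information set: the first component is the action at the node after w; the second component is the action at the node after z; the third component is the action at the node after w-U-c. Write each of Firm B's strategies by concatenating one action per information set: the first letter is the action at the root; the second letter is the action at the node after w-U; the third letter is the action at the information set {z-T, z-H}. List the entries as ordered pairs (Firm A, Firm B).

vs wcg: Firm B plays w → Firm A plays W at [w] → (2, 5)
vs wch: Firm B plays w → Firm A plays W at [w] → (2, 5)
vs weg: Firm B plays w → Firm A plays W at [w] → (2, 5)
vs weh: Firm B plays w → Firm A plays W at [w] → (2, 5)
vs zcg: Firm B plays z → Firm A plays T at [z] → Firm B plays g at [z-T] → (7, 2)
vs zch: Firm B plays z → Firm A plays T at [z] → Firm B plays h at [z-T] → (2, 4)
vs zeg: Firm B plays z → Firm A plays T at [z] → Firm B plays g at [z-T] → (7, 2)
vs zeh: Firm B plays z → Firm A plays T at [z] → Firm B plays h at [z-T] → (2, 4)

(2,5) (2,5) (2,5) (2,5) (7,2) (2,4) (7,2) (2,4)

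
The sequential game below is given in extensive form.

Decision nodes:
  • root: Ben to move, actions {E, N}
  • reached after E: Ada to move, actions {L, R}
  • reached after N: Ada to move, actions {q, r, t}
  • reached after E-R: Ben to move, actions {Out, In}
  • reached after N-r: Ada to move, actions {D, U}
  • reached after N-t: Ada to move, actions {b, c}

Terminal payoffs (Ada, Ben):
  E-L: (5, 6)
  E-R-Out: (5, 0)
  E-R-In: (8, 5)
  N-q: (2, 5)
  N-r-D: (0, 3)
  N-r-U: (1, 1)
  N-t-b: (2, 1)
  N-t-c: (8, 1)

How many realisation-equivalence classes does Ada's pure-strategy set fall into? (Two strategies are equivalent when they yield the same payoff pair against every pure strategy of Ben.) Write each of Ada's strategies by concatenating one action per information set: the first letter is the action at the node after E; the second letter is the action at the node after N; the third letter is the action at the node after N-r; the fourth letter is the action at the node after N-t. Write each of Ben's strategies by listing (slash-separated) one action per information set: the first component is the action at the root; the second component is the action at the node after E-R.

10

Ada has 24 pure strategies: LqDb, LqDc, LqUb, LqUc, LrDb, LrDc, LrUb, LrUc, LtDb, LtDc, LtUb, LtUc, RqDb, RqDc, RqUb, RqUc, RrDb, RrDc, RrUb, RrUc, RtDb, RtDc, RtUb, RtUc. Columns: E/Out, E/In, N/Out, N/In.
{LqDb, LqDc, LqUb, LqUc} → row (5,6) (5,6) (2,5) (2,5)
{LrDb, LrDc} → row (5,6) (5,6) (0,3) (0,3)
{LrUb, LrUc} → row (5,6) (5,6) (1,1) (1,1)
{LtDb, LtUb} → row (5,6) (5,6) (2,1) (2,1)
{LtDc, LtUc} → row (5,6) (5,6) (8,1) (8,1)
{RqDb, RqDc, RqUb, RqUc} → row (5,0) (8,5) (2,5) (2,5)
{RrDb, RrDc} → row (5,0) (8,5) (0,3) (0,3)
{RrUb, RrUc} → row (5,0) (8,5) (1,1) (1,1)
{RtDb, RtUb} → row (5,0) (8,5) (2,1) (2,1)
{RtDc, RtUc} → row (5,0) (8,5) (8,1) (8,1)
That's 10 distinct rows out of 24 strategies.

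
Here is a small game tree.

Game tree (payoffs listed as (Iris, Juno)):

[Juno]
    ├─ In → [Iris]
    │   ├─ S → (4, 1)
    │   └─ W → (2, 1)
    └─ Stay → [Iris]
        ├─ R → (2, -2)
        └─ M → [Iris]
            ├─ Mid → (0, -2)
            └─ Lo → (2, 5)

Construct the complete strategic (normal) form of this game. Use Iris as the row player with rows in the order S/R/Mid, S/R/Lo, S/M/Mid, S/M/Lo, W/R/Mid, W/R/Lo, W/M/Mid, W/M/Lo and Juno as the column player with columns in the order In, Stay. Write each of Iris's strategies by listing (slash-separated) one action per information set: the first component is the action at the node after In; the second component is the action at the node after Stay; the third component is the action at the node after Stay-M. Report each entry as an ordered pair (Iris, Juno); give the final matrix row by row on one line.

Row S/R/Mid: In→(4,1), Stay→(2,-2)
Row S/R/Lo: In→(4,1), Stay→(2,-2)
Row S/M/Mid: In→(4,1), Stay→(0,-2)
Row S/M/Lo: In→(4,1), Stay→(2,5)
Row W/R/Mid: In→(2,1), Stay→(2,-2)
Row W/R/Lo: In→(2,1), Stay→(2,-2)
Row W/M/Mid: In→(2,1), Stay→(0,-2)
Row W/M/Lo: In→(2,1), Stay→(2,5)

S/R/Mid: (4,1) (2,-2) | S/R/Lo: (4,1) (2,-2) | S/M/Mid: (4,1) (0,-2) | S/M/Lo: (4,1) (2,5) | W/R/Mid: (2,1) (2,-2) | W/R/Lo: (2,1) (2,-2) | W/M/Mid: (2,1) (0,-2) | W/M/Lo: (2,1) (2,5)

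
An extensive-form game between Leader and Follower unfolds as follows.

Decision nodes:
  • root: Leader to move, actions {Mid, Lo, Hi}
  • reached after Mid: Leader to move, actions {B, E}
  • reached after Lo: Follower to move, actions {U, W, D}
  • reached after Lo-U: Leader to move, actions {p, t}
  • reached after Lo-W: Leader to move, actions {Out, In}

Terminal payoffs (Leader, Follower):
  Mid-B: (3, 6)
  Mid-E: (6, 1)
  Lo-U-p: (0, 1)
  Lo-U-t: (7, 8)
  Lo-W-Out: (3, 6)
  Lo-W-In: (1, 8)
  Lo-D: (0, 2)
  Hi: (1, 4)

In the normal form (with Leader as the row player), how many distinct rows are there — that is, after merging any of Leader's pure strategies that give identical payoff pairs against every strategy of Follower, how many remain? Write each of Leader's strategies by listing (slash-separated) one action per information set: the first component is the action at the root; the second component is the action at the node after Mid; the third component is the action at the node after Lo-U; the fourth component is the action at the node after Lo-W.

7

Leader has 24 pure strategies: Mid/B/p/Out, Mid/B/p/In, Mid/B/t/Out, Mid/B/t/In, Mid/E/p/Out, Mid/E/p/In, Mid/E/t/Out, Mid/E/t/In, Lo/B/p/Out, Lo/B/p/In, Lo/B/t/Out, Lo/B/t/In, Lo/E/p/Out, Lo/E/p/In, Lo/E/t/Out, Lo/E/t/In, Hi/B/p/Out, Hi/B/p/In, Hi/B/t/Out, Hi/B/t/In, Hi/E/p/Out, Hi/E/p/In, Hi/E/t/Out, Hi/E/t/In. Columns: U, W, D.
{Mid/B/p/Out, Mid/B/p/In, Mid/B/t/Out, Mid/B/t/In} → row (3,6) (3,6) (3,6)
{Mid/E/p/Out, Mid/E/p/In, Mid/E/t/Out, Mid/E/t/In} → row (6,1) (6,1) (6,1)
{Lo/B/p/Out, Lo/E/p/Out} → row (0,1) (3,6) (0,2)
{Lo/B/p/In, Lo/E/p/In} → row (0,1) (1,8) (0,2)
{Lo/B/t/Out, Lo/E/t/Out} → row (7,8) (3,6) (0,2)
{Lo/B/t/In, Lo/E/t/In} → row (7,8) (1,8) (0,2)
{Hi/B/p/Out, Hi/B/p/In, Hi/B/t/Out, Hi/B/t/In, Hi/E/p/Out, Hi/E/p/In, Hi/E/t/Out, Hi/E/t/In} → row (1,4) (1,4) (1,4)
That's 7 distinct rows out of 24 strategies.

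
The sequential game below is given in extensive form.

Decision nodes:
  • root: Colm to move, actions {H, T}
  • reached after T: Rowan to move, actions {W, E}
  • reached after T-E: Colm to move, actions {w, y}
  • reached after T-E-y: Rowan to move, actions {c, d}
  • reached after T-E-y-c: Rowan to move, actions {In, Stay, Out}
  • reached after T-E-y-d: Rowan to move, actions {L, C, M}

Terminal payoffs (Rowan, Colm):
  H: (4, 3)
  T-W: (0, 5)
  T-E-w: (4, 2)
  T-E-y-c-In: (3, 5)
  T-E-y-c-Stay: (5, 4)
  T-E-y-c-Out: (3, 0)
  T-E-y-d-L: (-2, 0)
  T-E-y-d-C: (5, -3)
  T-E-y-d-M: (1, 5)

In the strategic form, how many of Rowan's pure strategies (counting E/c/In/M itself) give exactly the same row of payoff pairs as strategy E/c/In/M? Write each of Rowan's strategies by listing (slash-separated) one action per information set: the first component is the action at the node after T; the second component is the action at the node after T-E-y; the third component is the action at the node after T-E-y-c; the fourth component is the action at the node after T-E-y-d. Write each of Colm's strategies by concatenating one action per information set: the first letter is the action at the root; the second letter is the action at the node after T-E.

3

Row for E/c/In/M (columns Hw, Hy, Tw, Ty): (4,3) (4,3) (4,2) (3,5).
Under E/c/In/M, Rowan's choice at the node after T-E-y-d can never be reached regardless of what Colm does, so varying those choices leaves every outcome unchanged.
Holding the reachable choices fixed and varying the unreachable one freely already gives 3 equivalent strategies.
No other strategy reproduces this row, so those 3 are the full class: E/c/In/L, E/c/In/C, E/c/In/M.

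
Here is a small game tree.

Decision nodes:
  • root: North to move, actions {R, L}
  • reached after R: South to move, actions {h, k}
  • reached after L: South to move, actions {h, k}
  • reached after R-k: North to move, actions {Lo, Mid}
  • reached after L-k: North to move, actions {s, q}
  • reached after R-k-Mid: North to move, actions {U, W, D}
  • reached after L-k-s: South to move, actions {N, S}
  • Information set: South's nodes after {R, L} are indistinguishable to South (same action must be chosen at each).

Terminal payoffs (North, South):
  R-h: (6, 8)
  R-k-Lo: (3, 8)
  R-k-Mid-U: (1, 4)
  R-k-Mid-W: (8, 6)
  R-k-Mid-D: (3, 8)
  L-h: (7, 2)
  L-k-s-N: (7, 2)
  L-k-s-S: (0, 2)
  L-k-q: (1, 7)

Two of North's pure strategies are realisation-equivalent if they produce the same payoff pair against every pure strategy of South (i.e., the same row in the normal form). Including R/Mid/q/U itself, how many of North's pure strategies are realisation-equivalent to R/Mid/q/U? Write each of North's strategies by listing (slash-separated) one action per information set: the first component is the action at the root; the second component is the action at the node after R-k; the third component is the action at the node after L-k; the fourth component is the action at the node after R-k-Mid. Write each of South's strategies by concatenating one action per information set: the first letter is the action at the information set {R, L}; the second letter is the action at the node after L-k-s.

2

Row for R/Mid/q/U (columns hN, hS, kN, kS): (6,8) (6,8) (1,4) (1,4).
Under R/Mid/q/U, North's choice at the node after L-k can never be reached regardless of what South does, so varying those choices leaves every outcome unchanged.
Holding the reachable choices fixed and varying the unreachable one freely already gives 2 equivalent strategies.
No other strategy reproduces this row, so those 2 are the full class: R/Mid/s/U, R/Mid/q/U.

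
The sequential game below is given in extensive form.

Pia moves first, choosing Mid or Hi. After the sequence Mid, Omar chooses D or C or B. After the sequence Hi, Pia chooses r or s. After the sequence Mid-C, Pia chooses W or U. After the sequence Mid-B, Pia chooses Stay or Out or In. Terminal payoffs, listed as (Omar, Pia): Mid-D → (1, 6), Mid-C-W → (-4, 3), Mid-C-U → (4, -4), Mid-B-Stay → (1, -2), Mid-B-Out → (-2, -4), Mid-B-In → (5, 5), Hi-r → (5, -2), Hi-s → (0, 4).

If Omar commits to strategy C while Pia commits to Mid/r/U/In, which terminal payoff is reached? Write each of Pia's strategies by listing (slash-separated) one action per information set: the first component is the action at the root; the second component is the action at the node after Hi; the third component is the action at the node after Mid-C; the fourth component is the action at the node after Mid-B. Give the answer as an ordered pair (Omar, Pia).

Trace the play path from the root:
  Pia plays Mid
  Omar plays C at [Mid]
  Pia plays U at [Mid-C]
→ terminal payoff (4, -4).
(Pia's choice at the node after Hi is never reached on this path, so it doesn't affect the outcome.)

(4, -4)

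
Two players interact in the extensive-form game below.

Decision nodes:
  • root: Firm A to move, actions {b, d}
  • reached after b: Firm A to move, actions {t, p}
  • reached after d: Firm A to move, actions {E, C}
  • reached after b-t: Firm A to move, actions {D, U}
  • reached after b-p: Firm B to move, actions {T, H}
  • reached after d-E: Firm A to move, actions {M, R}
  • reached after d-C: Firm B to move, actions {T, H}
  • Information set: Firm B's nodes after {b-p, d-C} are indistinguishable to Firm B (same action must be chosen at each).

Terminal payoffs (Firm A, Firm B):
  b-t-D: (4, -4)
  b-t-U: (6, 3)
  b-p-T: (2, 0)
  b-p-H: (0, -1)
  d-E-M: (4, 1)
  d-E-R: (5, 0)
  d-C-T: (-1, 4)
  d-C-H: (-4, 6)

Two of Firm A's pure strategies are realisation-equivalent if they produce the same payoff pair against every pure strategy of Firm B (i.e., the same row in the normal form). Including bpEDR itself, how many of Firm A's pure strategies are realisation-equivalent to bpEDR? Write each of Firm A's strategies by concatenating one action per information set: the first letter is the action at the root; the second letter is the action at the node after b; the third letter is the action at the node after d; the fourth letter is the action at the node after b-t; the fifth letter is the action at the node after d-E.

Row for bpEDR (columns T, H): (2,0) (0,-1).
Under bpEDR, Firm A's choice at the node after d and at the node after b-t and at the node after d-E can never be reached regardless of what Firm B does, so varying those choices leaves every outcome unchanged.
Holding the reachable choices fixed and varying the unreachable ones freely already gives 2 × 2 × 2 = 8 equivalent strategies.
No other strategy reproduces this row, so those 8 are the full class: bpEDM, bpEDR, bpEUM, bpEUR, bpCDM, bpCDR, bpCUM, bpCUR.

8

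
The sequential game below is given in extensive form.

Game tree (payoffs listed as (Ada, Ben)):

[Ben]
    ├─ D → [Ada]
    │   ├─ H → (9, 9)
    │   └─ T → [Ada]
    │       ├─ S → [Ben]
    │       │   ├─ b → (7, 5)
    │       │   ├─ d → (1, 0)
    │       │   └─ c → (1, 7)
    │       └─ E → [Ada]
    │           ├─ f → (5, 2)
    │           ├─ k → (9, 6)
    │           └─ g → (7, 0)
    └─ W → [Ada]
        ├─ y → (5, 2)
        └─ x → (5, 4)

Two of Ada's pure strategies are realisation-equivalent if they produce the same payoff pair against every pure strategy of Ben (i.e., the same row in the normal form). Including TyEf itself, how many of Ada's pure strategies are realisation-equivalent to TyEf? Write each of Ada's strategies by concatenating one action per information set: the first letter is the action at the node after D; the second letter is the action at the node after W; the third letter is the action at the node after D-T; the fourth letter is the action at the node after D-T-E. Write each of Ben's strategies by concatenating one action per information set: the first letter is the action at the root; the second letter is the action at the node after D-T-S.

Row for TyEf (columns Db, Dd, Dc, Wb, Wd, Wc): (5,2) (5,2) (5,2) (5,2) (5,2) (5,2).
Every one of Ada's information sets is on the play path for some reply by Ben when Ada follows TyEf.
Changing the action at any of them therefore changes at least one column, so only TyEf itself gives this row.

1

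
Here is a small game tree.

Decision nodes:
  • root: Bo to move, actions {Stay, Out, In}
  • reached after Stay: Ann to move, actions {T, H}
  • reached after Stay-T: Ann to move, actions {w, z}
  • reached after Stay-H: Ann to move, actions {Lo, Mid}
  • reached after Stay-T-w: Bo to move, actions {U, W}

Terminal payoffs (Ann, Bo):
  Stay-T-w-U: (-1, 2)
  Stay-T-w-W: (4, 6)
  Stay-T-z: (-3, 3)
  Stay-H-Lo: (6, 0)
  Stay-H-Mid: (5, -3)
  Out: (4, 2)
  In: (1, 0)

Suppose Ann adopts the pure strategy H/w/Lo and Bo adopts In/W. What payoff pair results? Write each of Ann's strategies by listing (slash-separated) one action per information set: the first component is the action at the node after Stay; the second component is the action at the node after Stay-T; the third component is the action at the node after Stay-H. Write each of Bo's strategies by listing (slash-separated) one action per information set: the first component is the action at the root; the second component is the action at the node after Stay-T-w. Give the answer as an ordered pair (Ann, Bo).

(1, 0)

Trace the play path from the root:
  Bo plays In
→ terminal payoff (1, 0).
(Ann's choice at the node after Stay is never reached on this path, so it doesn't affect the outcome.)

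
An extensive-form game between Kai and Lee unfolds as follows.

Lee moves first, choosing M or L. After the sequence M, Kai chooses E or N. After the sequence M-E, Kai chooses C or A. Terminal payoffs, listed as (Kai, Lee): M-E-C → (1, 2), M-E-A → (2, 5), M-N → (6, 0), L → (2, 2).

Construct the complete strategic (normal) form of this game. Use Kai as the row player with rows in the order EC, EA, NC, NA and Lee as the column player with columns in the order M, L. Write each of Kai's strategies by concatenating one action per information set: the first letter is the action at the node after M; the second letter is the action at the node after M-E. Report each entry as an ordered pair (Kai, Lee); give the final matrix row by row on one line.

EC: (1,2) (2,2) | EA: (2,5) (2,2) | NC: (6,0) (2,2) | NA: (6,0) (2,2)

            M        L
  EC    (1,2)    (2,2)
  EA    (2,5)    (2,2)
  NC    (6,0)    (2,2)
  NA    (6,0)    (2,2)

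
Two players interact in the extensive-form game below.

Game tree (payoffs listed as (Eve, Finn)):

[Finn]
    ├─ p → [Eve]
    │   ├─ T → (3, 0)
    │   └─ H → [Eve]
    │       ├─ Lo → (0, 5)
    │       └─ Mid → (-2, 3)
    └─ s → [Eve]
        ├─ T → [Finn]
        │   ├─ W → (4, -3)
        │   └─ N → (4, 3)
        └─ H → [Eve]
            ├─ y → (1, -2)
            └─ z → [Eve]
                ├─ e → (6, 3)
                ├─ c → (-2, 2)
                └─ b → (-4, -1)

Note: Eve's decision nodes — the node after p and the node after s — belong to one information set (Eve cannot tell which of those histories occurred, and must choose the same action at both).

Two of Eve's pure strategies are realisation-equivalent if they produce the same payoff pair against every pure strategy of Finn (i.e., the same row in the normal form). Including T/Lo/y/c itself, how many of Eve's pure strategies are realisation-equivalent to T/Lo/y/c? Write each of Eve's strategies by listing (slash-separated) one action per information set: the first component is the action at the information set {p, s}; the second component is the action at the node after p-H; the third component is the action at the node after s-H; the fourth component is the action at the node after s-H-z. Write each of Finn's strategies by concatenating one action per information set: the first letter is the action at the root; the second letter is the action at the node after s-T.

12

Row for T/Lo/y/c (columns pW, pN, sW, sN): (3,0) (3,0) (4,-3) (4,3).
Under T/Lo/y/c, Eve's choice at the node after p-H and at the node after s-H and at the node after s-H-z can never be reached regardless of what Finn does, so varying those choices leaves every outcome unchanged.
Holding the reachable choices fixed and varying the unreachable ones freely already gives 2 × 2 × 3 = 12 equivalent strategies.
No other strategy reproduces this row, so those 12 are the full class: T/Lo/y/e, T/Lo/y/c, T/Lo/y/b, T/Lo/z/e, T/Lo/z/c, T/Lo/z/b, T/Mid/y/e, T/Mid/y/c, T/Mid/y/b, T/Mid/z/e, T/Mid/z/c, T/Mid/z/b.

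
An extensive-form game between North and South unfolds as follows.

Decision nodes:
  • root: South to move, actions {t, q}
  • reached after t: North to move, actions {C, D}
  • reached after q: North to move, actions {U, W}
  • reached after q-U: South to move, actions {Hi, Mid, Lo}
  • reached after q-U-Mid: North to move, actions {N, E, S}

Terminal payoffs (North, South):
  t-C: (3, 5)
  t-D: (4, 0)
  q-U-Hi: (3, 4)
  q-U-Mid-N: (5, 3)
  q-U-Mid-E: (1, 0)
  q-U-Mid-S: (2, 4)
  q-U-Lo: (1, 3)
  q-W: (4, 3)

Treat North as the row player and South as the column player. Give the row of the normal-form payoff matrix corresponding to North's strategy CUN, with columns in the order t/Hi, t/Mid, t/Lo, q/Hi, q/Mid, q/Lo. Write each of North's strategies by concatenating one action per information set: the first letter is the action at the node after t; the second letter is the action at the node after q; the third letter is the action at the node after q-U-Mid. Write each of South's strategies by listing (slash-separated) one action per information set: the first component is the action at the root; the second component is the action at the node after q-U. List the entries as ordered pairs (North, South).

(3,5) (3,5) (3,5) (3,4) (5,3) (1,3)

vs t/Hi: South plays t → North plays C at [t] → (3, 5)
vs t/Mid: South plays t → North plays C at [t] → (3, 5)
vs t/Lo: South plays t → North plays C at [t] → (3, 5)
vs q/Hi: South plays q → North plays U at [q] → South plays Hi at [q-U] → (3, 4)
vs q/Mid: South plays q → North plays U at [q] → South plays Mid at [q-U] → North plays N at [q-U-Mid] → (5, 3)
vs q/Lo: South plays q → North plays U at [q] → South plays Lo at [q-U] → (1, 3)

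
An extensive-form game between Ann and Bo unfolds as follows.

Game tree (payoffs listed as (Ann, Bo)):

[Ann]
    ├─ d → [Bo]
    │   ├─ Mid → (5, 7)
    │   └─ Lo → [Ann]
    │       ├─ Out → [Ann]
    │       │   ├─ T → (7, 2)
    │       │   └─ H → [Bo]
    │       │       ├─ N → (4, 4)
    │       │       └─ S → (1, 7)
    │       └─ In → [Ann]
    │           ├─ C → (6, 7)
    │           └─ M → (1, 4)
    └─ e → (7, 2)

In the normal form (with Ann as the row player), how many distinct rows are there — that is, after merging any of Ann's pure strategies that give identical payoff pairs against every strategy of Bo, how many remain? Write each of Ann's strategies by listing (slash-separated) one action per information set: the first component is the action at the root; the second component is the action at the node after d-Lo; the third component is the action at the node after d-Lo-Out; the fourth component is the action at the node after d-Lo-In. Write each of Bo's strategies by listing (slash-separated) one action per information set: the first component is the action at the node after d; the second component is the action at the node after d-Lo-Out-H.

5

Ann has 16 pure strategies: d/Out/T/C, d/Out/T/M, d/Out/H/C, d/Out/H/M, d/In/T/C, d/In/T/M, d/In/H/C, d/In/H/M, e/Out/T/C, e/Out/T/M, e/Out/H/C, e/Out/H/M, e/In/T/C, e/In/T/M, e/In/H/C, e/In/H/M. Columns: Mid/N, Mid/S, Lo/N, Lo/S.
{d/Out/T/C, d/Out/T/M} → row (5,7) (5,7) (7,2) (7,2)
{d/Out/H/C, d/Out/H/M} → row (5,7) (5,7) (4,4) (1,7)
{d/In/T/C, d/In/H/C} → row (5,7) (5,7) (6,7) (6,7)
{d/In/T/M, d/In/H/M} → row (5,7) (5,7) (1,4) (1,4)
{e/Out/T/C, e/Out/T/M, e/Out/H/C, e/Out/H/M, e/In/T/C, e/In/T/M, e/In/H/C, e/In/H/M} → row (7,2) (7,2) (7,2) (7,2)
That's 5 distinct rows out of 16 strategies.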